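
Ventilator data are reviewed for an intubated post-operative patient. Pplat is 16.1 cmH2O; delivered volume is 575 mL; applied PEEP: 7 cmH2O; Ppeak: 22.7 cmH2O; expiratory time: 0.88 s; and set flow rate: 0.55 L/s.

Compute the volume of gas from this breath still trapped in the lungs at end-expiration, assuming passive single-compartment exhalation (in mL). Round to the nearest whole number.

180

R = (PIP − Pplat)/V̇ = (22.7 − 16.1) / 0.55 = 6.6/0.55 = 12.0 cmH2O·s/L.
C = Vt/(Pplat − PEEP) = 575.0 / (16.1 − 7) = 575.0/9.1 = 63.187 mL/cmH2O.
τ = R × C = 12.0 × 0.06319 L/cmH2O = 0.7583 s.
Fraction remaining = e^(−Te/τ) = e^(−0.88/0.7583) = 0.3133.
Trapped volume = 575.0 × 0.3133 = 180.15 mL.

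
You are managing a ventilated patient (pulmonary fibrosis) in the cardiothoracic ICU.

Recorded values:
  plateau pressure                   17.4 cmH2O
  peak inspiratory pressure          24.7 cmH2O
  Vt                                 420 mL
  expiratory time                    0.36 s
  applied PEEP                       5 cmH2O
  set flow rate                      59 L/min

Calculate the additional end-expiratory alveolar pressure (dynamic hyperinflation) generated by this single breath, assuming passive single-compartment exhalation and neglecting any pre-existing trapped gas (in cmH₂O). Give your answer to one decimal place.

3.0

Flow: 59 L/min ÷ 60 = 0.9833 L/s.
R = (PIP − Pplat)/V̇ = (24.7 − 17.4) / 0.9833 = 7.3/0.9833 = 7.424 cmH2O·s/L.
C = Vt/(Pplat − PEEP) = 420.0 / (17.4 − 5) = 420.0/12.4 = 33.871 mL/cmH2O.
τ = R × C = 7.424 × 0.03387 L/cmH2O = 0.2515 s.
Fraction remaining = e^(−Te/τ) = e^(−0.36/0.2515) = 0.239; trapped volume = 420.0 × 0.239 = 100.38 mL.
Additional alveolar pressure from trapping ≈ V_trapped / C = 100.38 / 33.871 = 2.964 cmH2O.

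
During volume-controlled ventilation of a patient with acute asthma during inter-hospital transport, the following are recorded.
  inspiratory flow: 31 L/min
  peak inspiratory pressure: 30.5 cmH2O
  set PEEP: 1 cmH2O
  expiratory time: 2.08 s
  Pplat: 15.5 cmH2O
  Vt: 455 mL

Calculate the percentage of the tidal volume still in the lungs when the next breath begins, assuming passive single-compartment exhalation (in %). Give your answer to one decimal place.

10.2

Flow: 31 L/min ÷ 60 = 0.5167 L/s.
R = (PIP − Pplat)/V̇ = (30.5 − 15.5) / 0.5167 = 15.0/0.5167 = 29.03 cmH2O·s/L.
C = Vt/(Pplat − PEEP) = 455.0 / (15.5 − 1) = 455.0/14.5 = 31.379 mL/cmH2O.
τ = R × C = 29.03 × 0.03138 L/cmH2O = 0.911 s.
Fraction remaining at end-expiration = e^(−Te/τ) = e^(−2.08/0.911) = 0.102 → 10.2%.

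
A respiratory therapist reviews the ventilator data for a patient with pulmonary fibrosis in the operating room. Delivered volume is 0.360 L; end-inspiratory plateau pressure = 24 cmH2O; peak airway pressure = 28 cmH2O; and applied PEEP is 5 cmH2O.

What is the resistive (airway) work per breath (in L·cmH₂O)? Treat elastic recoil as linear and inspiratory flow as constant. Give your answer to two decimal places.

1.44

With constant inspiratory flow the resistive pressure is constant at PIP − Pplat = 28 − 24 = 4.0 cmH2O, so resistive work = 4.0 × 0.360 = 1.44 L·cmH2O.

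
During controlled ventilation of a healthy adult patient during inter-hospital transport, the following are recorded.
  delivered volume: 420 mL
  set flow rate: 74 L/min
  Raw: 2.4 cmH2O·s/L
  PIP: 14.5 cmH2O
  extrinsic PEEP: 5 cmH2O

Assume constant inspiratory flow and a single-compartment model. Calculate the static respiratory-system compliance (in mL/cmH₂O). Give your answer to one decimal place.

Flow: 74 L/min ÷ 60 = 1.2333 L/s.
Equation of motion (constant flow): PIP = Vt/C + R·V̇ + PEEP.
Vt/C = PIP − R·V̇ − PEEP = 14.5 − 2.4×1.2333 − 5 = 14.5 − 2.96 − 5 = 6.54 cmH2O.
C = Vt / 6.54 = 420 / 6.54 = 64.22 mL/cmH2O.

64.2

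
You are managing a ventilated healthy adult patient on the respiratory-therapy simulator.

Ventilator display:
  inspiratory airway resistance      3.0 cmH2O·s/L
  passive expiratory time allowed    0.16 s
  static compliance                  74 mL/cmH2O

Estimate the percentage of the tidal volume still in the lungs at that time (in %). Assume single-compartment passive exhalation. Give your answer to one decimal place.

τ = R × C = 3.0 × 74 mL/cmH2O = 3.0 × 0.074 L/cmH2O = 0.222 s.
Passive exhalation: V(t)/V₀ = e^(−t/τ) = e^(−0.16/0.222) = 0.4864.
Fraction remaining = 0.4864 → 48.64%.

48.6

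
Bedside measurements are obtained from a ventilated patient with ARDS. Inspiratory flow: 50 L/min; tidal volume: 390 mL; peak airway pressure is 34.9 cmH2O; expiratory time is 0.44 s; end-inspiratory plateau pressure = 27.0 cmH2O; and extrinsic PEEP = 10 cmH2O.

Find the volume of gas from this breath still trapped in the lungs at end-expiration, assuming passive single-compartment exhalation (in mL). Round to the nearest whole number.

Flow: 50 L/min ÷ 60 = 0.8333 L/s.
R = (PIP − Pplat)/V̇ = (34.9 − 27.0) / 0.8333 = 7.9/0.8333 = 9.48 cmH2O·s/L.
C = Vt/(Pplat − PEEP) = 390.0 / (27.0 − 10) = 390.0/17.0 = 22.941 mL/cmH2O.
τ = R × C = 9.48 × 0.02294 L/cmH2O = 0.2175 s.
Fraction remaining = e^(−Te/τ) = e^(−0.44/0.2175) = 0.1323.
Trapped volume = 390.0 × 0.1323 = 51.597 mL.

52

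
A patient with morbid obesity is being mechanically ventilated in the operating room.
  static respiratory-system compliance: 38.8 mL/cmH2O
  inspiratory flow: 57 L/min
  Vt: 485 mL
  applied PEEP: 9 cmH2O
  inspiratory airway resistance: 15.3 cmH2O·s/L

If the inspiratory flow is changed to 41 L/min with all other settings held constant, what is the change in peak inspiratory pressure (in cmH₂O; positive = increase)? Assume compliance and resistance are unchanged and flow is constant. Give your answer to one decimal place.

-4.1

Flow: 57 L/min ÷ 60 = 0.95 L/s.
New flow: 41 L/min ÷ 60 = 0.6833 L/s.
PIP = Vt/C + R·V̇ + PEEP (constant-flow equation of motion).
Only the resistive term changes: ΔPIP = R × ΔV̇ = 15.3 × (0.6833 − 0.95) = 15.3 × -0.2667 = -4.081 cmH2O.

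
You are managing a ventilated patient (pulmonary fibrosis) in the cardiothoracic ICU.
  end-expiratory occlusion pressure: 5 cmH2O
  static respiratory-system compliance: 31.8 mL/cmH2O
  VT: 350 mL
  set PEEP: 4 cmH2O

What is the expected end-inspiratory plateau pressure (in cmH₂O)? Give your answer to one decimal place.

16.0

End-expiratory occlusion gives total PEEP = 5 cmH2O (intrinsic PEEP = 5 − 4 = 1). Use total PEEP for the elastic gradient.
Pplat = PEEPtotal + Vt / Cstat = 5 + 350 / 31.8 = 5 + 11.006 = 16.006 cmH2O.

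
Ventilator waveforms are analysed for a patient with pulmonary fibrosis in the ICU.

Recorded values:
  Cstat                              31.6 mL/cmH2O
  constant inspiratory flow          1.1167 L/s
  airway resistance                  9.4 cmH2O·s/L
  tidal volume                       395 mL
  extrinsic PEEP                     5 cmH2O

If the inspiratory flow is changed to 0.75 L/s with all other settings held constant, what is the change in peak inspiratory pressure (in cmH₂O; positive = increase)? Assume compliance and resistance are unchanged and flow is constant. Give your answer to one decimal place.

PIP = Vt/C + R·V̇ + PEEP (constant-flow equation of motion).
Only the resistive term changes: ΔPIP = R × ΔV̇ = 9.4 × (0.75 − 1.1167) = 9.4 × -0.3667 = -3.447 cmH2O.

-3.4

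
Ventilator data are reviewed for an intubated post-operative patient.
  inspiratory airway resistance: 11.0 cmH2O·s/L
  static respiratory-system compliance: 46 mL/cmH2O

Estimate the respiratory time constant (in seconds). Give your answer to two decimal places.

0.51

τ = R × C = 11.0 × 46 mL/cmH2O = 11.0 × 0.046 L/cmH2O = 0.506 s.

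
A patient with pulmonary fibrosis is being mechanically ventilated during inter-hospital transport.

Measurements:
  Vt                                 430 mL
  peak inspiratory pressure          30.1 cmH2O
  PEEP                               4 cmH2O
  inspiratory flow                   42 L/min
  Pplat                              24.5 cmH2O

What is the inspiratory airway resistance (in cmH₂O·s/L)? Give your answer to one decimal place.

Flow: 42 L/min ÷ 60 = 0.7 L/s.
Raw = (PIP − Pplat) / flow = (30.1 − 24.5) / 0.7 = 5.6 / 0.7 = 8.0 cmH2O·s/L.

8.0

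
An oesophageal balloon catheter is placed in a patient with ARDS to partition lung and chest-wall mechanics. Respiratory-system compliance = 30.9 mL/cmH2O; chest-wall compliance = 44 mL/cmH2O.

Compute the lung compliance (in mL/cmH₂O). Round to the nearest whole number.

104

1/CL = 1/Crs − 1/Ccw.
1/CL = 1/30.9 − 1/44 = 0.009635.
CL = 103.79 mL/cmH2O.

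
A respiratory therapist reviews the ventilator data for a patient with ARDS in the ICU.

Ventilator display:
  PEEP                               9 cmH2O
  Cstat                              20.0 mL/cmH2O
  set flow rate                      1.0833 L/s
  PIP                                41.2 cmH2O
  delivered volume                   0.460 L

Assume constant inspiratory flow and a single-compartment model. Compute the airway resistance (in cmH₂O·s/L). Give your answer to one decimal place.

8.5

Equation of motion (constant flow): PIP = Vt/C + R·V̇ + PEEP.
R·V̇ = PIP − Vt/C − PEEP = 41.2 − 460/20.0 − 9 = 41.2 − 23.0 − 9 = 9.2 cmH2O.
R = 9.2 / 1.0833 = 8.493 cmH2O·s/L.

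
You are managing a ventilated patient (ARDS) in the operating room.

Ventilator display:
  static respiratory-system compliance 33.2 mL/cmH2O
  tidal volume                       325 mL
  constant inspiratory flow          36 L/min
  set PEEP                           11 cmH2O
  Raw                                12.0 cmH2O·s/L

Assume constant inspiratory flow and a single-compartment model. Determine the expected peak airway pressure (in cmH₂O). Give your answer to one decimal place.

Flow: 36 L/min ÷ 60 = 0.6 L/s.
Equation of motion (constant flow): PIP = Vt/C + R·V̇ + PEEP.
PIP = 325/33.2 + 12.0×0.6 + 11 = 9.789 + 7.2 + 11 = 27.989 cmH2O.

28.0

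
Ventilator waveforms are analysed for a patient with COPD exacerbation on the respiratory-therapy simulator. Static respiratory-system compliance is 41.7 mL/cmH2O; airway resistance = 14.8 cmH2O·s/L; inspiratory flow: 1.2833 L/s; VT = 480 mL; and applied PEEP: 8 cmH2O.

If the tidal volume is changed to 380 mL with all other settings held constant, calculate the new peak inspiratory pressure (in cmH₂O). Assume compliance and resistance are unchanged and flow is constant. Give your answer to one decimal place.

PIP = Vt/C + R·V̇ + PEEP (constant-flow equation of motion).
Only the elastic term changes: ΔPIP = ΔVt / C = (380 − 480) / 41.7 = -2.398 cmH2O.
Original PIP = 480/41.7 + 14.8×1.2833 + 8 = 38.504 cmH2O; new PIP = 38.504 + (-2.398) = 36.106 cmH2O.

36.1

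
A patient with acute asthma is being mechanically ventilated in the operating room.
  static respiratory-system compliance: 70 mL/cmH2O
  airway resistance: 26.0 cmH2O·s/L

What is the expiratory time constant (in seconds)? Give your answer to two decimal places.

τ = R × C = 26.0 × 70 mL/cmH2O = 26.0 × 0.070 L/cmH2O = 1.82 s.

1.82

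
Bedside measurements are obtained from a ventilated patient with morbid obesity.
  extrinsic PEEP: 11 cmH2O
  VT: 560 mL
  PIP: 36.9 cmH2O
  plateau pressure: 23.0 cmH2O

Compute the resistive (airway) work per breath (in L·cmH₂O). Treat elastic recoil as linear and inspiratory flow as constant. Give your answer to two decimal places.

With constant inspiratory flow the resistive pressure is constant at PIP − Pplat = 36.9 − 23.0 = 13.9 cmH2O, so resistive work = 13.9 × 0.560 = 7.784 L·cmH2O.

7.78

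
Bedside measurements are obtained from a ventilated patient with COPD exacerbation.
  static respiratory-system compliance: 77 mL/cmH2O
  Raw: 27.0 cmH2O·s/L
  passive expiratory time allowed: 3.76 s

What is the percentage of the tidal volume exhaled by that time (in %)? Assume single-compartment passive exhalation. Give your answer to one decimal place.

τ = R × C = 27.0 × 77 mL/cmH2O = 27.0 × 0.077 L/cmH2O = 2.079 s.
Passive exhalation: V(t)/V₀ = e^(−t/τ) = e^(−3.76/2.079) = 0.1639.
Fraction exhaled = 1 − 0.1639 = 0.8361 → 83.61%.

83.6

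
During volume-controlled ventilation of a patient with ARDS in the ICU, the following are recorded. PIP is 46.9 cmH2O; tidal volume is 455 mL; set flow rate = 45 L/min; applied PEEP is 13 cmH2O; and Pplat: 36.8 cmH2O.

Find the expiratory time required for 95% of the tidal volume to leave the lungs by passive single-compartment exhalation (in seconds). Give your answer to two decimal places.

0.77

Flow: 45 L/min ÷ 60 = 0.75 L/s.
R = (PIP − Pplat)/V̇ = (46.9 − 36.8) / 0.75 = 10.1/0.75 = 13.467 cmH2O·s/L.
C = Vt/(Pplat − PEEP) = 455.0 / (36.8 − 13) = 455.0/23.8 = 19.118 mL/cmH2O.
τ = R × C = 13.467 × 0.01912 L/cmH2O = 0.2575 s.
t = −τ·ln(1 − 0.95) = −0.2575·ln(0.05) = 0.7714 s.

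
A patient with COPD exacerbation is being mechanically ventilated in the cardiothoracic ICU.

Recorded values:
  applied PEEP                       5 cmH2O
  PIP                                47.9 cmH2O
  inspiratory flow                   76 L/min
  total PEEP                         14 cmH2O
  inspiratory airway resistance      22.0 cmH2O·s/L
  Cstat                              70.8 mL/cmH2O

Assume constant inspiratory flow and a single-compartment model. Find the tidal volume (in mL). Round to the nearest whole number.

Flow: 76 L/min ÷ 60 = 1.2667 L/s.
Total PEEP = 14 cmH2O (set 5 + intrinsic 9); this is the baseline alveolar pressure.
Equation of motion (constant flow): PIP = Vt/C + R·V̇ + PEEP.
Vt/C = PIP − R·V̇ − PEEP = 47.9 − 27.867 − 14 = 6.033 cmH2O.
Vt = C × 6.033 = 70.8 × 6.033 = 427.14 mL.

427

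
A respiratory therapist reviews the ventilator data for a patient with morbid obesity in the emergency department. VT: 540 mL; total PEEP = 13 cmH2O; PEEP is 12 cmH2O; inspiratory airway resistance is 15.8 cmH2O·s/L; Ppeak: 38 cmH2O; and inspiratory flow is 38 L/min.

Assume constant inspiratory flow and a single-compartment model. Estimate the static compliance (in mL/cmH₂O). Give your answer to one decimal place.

Flow: 38 L/min ÷ 60 = 0.6333 L/s.
Total PEEP = 13 cmH2O (set 12 + intrinsic 1); this is the baseline alveolar pressure.
Equation of motion (constant flow): PIP = Vt/C + R·V̇ + PEEP.
Vt/C = PIP − R·V̇ − PEEP = 38 − 15.8×0.6333 − 13 = 38 − 10.006 − 13 = 14.994 cmH2O.
C = Vt / 14.994 = 540 / 14.994 = 36.014 mL/cmH2O.

36.0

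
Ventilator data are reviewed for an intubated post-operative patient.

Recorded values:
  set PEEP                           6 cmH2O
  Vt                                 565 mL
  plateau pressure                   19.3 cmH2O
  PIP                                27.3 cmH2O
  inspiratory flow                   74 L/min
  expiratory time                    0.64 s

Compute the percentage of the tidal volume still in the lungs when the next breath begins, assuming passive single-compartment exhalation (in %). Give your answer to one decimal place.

9.8

Flow: 74 L/min ÷ 60 = 1.2333 L/s.
R = (PIP − Pplat)/V̇ = (27.3 − 19.3) / 1.2333 = 8.0/1.2333 = 6.487 cmH2O·s/L.
C = Vt/(Pplat − PEEP) = 565.0 / (19.3 − 6) = 565.0/13.3 = 42.481 mL/cmH2O.
τ = R × C = 6.487 × 0.04248 L/cmH2O = 0.2756 s.
Fraction remaining at end-expiration = e^(−Te/τ) = e^(−0.64/0.2756) = 0.09806 → 9.806%.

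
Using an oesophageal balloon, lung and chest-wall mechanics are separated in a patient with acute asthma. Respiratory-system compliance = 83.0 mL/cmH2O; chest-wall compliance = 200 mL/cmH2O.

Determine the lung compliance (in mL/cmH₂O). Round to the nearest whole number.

1/CL = 1/Crs − 1/Ccw.
1/CL = 1/83.0 − 1/200 = 0.007048.
CL = 141.88 mL/cmH2O.

142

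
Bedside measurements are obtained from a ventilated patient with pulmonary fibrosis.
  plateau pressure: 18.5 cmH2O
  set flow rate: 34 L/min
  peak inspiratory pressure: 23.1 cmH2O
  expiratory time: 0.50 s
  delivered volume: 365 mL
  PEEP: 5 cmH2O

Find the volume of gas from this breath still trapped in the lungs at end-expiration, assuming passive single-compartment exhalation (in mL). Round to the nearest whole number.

Flow: 34 L/min ÷ 60 = 0.5667 L/s.
R = (PIP − Pplat)/V̇ = (23.1 − 18.5) / 0.5667 = 4.6/0.5667 = 8.117 cmH2O·s/L.
C = Vt/(Pplat − PEEP) = 365.0 / (18.5 − 5) = 365.0/13.5 = 27.037 mL/cmH2O.
τ = R × C = 8.117 × 0.02704 L/cmH2O = 0.2195 s.
Fraction remaining = e^(−Te/τ) = e^(−0.50/0.2195) = 0.1025.
Trapped volume = 365.0 × 0.1025 = 37.413 mL.

37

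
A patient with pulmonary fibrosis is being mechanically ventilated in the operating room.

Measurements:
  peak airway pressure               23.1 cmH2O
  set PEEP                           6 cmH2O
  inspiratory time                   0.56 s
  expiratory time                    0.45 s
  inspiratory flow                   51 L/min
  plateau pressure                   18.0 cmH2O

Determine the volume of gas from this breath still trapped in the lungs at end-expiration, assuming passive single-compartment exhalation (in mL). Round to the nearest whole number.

Flow: 51 L/min ÷ 60 = 0.85 L/s.
Vt = flow × Ti = 0.85 L/s × 0.56 s × 1000 mL/L = 476.0 mL.
R = (PIP − Pplat)/V̇ = (23.1 − 18.0) / 0.85 = 5.1/0.85 = 6.0 cmH2O·s/L.
C = Vt/(Pplat − PEEP) = 476.0 / (18.0 − 6) = 476.0/12.0 = 39.667 mL/cmH2O.
τ = R × C = 6.0 × 0.03967 L/cmH2O = 0.238 s.
Fraction remaining = e^(−Te/τ) = e^(−0.45/0.238) = 0.151.
Trapped volume = 476.0 × 0.151 = 71.876 mL.

72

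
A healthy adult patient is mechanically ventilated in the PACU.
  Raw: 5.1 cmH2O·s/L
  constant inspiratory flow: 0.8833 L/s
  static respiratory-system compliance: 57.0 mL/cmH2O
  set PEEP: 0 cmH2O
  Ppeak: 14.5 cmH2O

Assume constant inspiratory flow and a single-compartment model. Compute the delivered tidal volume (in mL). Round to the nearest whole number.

570

Equation of motion (constant flow): PIP = Vt/C + R·V̇ + PEEP.
Vt/C = PIP − R·V̇ − PEEP = 14.5 − 4.505 − 0 = 9.995 cmH2O.
Vt = C × 9.995 = 57.0 × 9.995 = 569.72 mL.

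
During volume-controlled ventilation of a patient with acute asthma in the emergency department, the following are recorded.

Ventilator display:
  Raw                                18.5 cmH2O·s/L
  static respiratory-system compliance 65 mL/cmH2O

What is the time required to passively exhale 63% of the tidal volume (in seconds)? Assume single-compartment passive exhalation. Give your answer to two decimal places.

1.20

τ = R × C = 18.5 × 65 mL/cmH2O = 18.5 × 0.065 L/cmH2O = 1.203 s.
Exhaled fraction f = 1 − e^(−t/τ) → t = −τ·ln(1 − f) = −1.203·ln(0.37) = 1.196 s.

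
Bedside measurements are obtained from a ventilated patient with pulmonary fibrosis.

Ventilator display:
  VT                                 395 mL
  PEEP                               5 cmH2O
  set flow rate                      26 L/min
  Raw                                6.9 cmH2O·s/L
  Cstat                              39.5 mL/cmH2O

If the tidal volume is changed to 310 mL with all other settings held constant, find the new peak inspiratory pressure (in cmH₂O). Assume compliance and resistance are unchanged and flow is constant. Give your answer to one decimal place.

Flow: 26 L/min ÷ 60 = 0.4333 L/s.
PIP = Vt/C + R·V̇ + PEEP (constant-flow equation of motion).
Only the elastic term changes: ΔPIP = ΔVt / C = (310 − 395) / 39.5 = -2.152 cmH2O.
Original PIP = 395/39.5 + 6.9×0.4333 + 5 = 17.99 cmH2O; new PIP = 17.99 + (-2.152) = 15.838 cmH2O.

15.8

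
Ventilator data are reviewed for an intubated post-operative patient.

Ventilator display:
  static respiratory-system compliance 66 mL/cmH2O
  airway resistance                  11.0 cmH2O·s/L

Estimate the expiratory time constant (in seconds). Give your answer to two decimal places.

0.73

τ = R × C = 11.0 × 66 mL/cmH2O = 11.0 × 0.066 L/cmH2O = 0.726 s.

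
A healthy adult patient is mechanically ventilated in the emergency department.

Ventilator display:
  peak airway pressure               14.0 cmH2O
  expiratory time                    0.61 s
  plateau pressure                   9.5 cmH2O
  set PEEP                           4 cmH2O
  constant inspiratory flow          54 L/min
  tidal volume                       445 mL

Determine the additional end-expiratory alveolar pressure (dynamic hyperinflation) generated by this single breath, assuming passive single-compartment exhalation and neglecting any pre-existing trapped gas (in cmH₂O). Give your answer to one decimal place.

1.2

Flow: 54 L/min ÷ 60 = 0.9 L/s.
R = (PIP − Pplat)/V̇ = (14.0 − 9.5) / 0.9 = 4.5/0.9 = 5.0 cmH2O·s/L.
C = Vt/(Pplat − PEEP) = 445.0 / (9.5 − 4) = 445.0/5.5 = 80.909 mL/cmH2O.
τ = R × C = 5.0 × 0.08091 L/cmH2O = 0.4046 s.
Fraction remaining = e^(−Te/τ) = e^(−0.61/0.4046) = 0.2214; trapped volume = 445.0 × 0.2214 = 98.523 mL.
Additional alveolar pressure from trapping ≈ V_trapped / C = 98.523 / 80.909 = 1.218 cmH2O.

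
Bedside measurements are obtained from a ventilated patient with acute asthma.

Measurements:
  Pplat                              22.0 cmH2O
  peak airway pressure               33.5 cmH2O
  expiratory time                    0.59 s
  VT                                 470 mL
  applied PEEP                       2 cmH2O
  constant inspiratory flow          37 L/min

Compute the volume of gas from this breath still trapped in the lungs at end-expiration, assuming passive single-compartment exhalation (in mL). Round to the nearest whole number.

122

Flow: 37 L/min ÷ 60 = 0.6167 L/s.
R = (PIP − Pplat)/V̇ = (33.5 − 22.0) / 0.6167 = 11.5/0.6167 = 18.648 cmH2O·s/L.
C = Vt/(Pplat − PEEP) = 470.0 / (22.0 − 2) = 470.0/20.0 = 23.5 mL/cmH2O.
τ = R × C = 18.648 × 0.0235 L/cmH2O = 0.4382 s.
Fraction remaining = e^(−Te/τ) = e^(−0.59/0.4382) = 0.2602.
Trapped volume = 470.0 × 0.2602 = 122.29 mL.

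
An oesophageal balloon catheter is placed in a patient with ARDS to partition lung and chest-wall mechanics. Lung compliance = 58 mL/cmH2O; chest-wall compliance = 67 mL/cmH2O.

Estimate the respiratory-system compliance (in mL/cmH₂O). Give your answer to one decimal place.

Lung and chest wall are elastances in series: 1/Crs = 1/CL + 1/Ccw.
1/Crs = 1/58 + 1/67 = 0.03217.
Crs = 31.085 mL/cmH2O.

31.1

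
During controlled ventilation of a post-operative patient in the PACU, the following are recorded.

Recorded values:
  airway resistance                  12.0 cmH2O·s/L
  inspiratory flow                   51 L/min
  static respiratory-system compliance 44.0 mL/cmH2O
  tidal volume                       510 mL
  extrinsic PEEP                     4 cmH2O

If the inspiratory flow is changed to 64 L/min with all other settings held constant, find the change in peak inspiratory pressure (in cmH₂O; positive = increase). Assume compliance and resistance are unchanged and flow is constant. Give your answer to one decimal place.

Flow: 51 L/min ÷ 60 = 0.85 L/s.
New flow: 64 L/min ÷ 60 = 1.0667 L/s.
PIP = Vt/C + R·V̇ + PEEP (constant-flow equation of motion).
Only the resistive term changes: ΔPIP = R × ΔV̇ = 12.0 × (1.0667 − 0.85) = 12.0 × 0.2167 = 2.6 cmH2O.

2.6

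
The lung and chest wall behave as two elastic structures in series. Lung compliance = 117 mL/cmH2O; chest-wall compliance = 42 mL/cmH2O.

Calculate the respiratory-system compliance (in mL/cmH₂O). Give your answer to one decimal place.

30.9

Lung and chest wall are elastances in series: 1/Crs = 1/CL + 1/Ccw.
1/Crs = 1/117 + 1/42 = 0.03236.
Crs = 30.902 mL/cmH2O.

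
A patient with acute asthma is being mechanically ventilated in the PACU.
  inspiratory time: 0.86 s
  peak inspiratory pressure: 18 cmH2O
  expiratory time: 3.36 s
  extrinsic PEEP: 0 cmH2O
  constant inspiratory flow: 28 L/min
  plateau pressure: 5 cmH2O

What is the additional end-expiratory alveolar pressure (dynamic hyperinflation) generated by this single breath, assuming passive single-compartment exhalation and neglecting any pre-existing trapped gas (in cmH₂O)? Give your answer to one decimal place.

1.1

Flow: 28 L/min ÷ 60 = 0.4667 L/s.
Vt = flow × Ti = 0.4667 L/s × 0.86 s × 1000 mL/L = 401.36 mL.
R = (PIP − Pplat)/V̇ = (18 − 5) / 0.4667 = 13.0/0.4667 = 27.855 cmH2O·s/L.
C = Vt/(Pplat − PEEP) = 401.36 / (5 − 0) = 401.36/5.0 = 80.272 mL/cmH2O.
τ = R × C = 27.855 × 0.08027 L/cmH2O = 2.236 s.
Fraction remaining = e^(−Te/τ) = e^(−3.36/2.236) = 0.2225; trapped volume = 401.36 × 0.2225 = 89.303 mL.
Additional alveolar pressure from trapping ≈ V_trapped / C = 89.303 / 80.272 = 1.113 cmH2O.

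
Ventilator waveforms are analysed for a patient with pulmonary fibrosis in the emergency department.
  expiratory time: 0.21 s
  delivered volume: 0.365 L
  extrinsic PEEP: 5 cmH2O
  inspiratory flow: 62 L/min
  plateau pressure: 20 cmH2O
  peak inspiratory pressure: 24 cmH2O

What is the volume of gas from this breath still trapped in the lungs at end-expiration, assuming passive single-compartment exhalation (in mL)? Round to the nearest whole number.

Flow: 62 L/min ÷ 60 = 1.0333 L/s.
R = (PIP − Pplat)/V̇ = (24 − 20) / 1.0333 = 4.0/1.0333 = 3.871 cmH2O·s/L.
C = Vt/(Pplat − PEEP) = 365.0 / (20 − 5) = 365.0/15.0 = 24.333 mL/cmH2O.
τ = R × C = 3.871 × 0.02433 L/cmH2O = 0.09418 s.
Fraction remaining = e^(−Te/τ) = e^(−0.21/0.09418) = 0.1076.
Trapped volume = 365.0 × 0.1076 = 39.274 mL.

39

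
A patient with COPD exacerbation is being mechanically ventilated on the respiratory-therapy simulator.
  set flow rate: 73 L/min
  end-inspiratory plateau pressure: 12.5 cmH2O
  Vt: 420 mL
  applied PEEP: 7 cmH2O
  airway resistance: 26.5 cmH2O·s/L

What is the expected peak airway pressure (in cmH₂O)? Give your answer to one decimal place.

44.7

Flow: 73 L/min ÷ 60 = 1.2167 L/s.
PIP = Pplat + Raw × flow = 12.5 + 26.5 × 1.2167 = 12.5 + 32.243 = 44.743 cmH2O.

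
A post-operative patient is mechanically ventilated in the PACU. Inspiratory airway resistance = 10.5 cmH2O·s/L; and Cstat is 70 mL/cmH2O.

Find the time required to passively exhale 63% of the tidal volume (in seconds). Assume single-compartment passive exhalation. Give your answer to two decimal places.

τ = R × C = 10.5 × 70 mL/cmH2O = 10.5 × 0.070 L/cmH2O = 0.735 s.
Exhaled fraction f = 1 − e^(−t/τ) → t = −τ·ln(1 − f) = −0.735·ln(0.37) = 0.7308 s.

0.73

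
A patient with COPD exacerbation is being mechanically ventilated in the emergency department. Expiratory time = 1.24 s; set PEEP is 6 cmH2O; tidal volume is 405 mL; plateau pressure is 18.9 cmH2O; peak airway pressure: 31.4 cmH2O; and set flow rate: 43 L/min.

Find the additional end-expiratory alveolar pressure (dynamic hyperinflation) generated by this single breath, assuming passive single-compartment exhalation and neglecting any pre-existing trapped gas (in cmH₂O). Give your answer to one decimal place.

1.3

Flow: 43 L/min ÷ 60 = 0.7167 L/s.
R = (PIP − Pplat)/V̇ = (31.4 − 18.9) / 0.7167 = 12.5/0.7167 = 17.441 cmH2O·s/L.
C = Vt/(Pplat − PEEP) = 405.0 / (18.9 − 6) = 405.0/12.9 = 31.395 mL/cmH2O.
τ = R × C = 17.441 × 0.0314 L/cmH2O = 0.5476 s.
Fraction remaining = e^(−Te/τ) = e^(−1.24/0.5476) = 0.1039; trapped volume = 405.0 × 0.1039 = 42.08 mL.
Additional alveolar pressure from trapping ≈ V_trapped / C = 42.08 / 31.395 = 1.34 cmH2O.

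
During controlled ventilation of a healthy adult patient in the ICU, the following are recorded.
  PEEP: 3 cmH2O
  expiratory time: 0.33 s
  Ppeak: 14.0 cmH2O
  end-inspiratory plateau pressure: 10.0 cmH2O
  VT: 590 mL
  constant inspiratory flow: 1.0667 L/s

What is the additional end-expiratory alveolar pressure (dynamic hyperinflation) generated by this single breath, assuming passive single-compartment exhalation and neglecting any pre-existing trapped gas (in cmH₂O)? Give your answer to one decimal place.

2.5

R = (PIP − Pplat)/V̇ = (14.0 − 10.0) / 1.0667 = 4.0/1.0667 = 3.75 cmH2O·s/L.
C = Vt/(Pplat − PEEP) = 590.0 / (10.0 − 3) = 590.0/7.0 = 84.286 mL/cmH2O.
τ = R × C = 3.75 × 0.08429 L/cmH2O = 0.3161 s.
Fraction remaining = e^(−Te/τ) = e^(−0.33/0.3161) = 0.3521; trapped volume = 590.0 × 0.3521 = 207.74 mL.
Additional alveolar pressure from trapping ≈ V_trapped / C = 207.74 / 84.286 = 2.465 cmH2O.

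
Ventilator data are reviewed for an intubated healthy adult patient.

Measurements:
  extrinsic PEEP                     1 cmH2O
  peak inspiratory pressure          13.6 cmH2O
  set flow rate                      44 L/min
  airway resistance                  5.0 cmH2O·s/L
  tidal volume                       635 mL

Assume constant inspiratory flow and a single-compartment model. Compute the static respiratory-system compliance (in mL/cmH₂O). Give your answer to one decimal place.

71.1

Flow: 44 L/min ÷ 60 = 0.7333 L/s.
Equation of motion (constant flow): PIP = Vt/C + R·V̇ + PEEP.
Vt/C = PIP − R·V̇ − PEEP = 13.6 − 5.0×0.7333 − 1 = 13.6 − 3.667 − 1 = 8.933 cmH2O.
C = Vt / 8.933 = 635 / 8.933 = 71.085 mL/cmH2O.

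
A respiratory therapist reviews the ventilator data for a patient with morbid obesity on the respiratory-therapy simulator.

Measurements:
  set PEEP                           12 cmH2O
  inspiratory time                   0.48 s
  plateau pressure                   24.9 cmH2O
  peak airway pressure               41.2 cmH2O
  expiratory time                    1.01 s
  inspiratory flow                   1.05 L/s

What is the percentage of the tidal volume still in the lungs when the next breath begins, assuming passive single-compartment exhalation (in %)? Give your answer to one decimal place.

Vt = flow × Ti = 1.05 L/s × 0.48 s × 1000 mL/L = 504.0 mL.
R = (PIP − Pplat)/V̇ = (41.2 − 24.9) / 1.05 = 16.3/1.05 = 15.524 cmH2O·s/L.
C = Vt/(Pplat − PEEP) = 504.0 / (24.9 − 12) = 504.0/12.9 = 39.07 mL/cmH2O.
τ = R × C = 15.524 × 0.03907 L/cmH2O = 0.6065 s.
Fraction remaining at end-expiration = e^(−Te/τ) = e^(−1.01/0.6065) = 0.1891 → 18.91%.

18.9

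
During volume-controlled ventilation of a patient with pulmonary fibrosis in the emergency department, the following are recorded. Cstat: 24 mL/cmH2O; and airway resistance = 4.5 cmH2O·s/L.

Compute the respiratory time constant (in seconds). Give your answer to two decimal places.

τ = R × C = 4.5 × 24 mL/cmH2O = 4.5 × 0.024 L/cmH2O = 0.108 s.

0.11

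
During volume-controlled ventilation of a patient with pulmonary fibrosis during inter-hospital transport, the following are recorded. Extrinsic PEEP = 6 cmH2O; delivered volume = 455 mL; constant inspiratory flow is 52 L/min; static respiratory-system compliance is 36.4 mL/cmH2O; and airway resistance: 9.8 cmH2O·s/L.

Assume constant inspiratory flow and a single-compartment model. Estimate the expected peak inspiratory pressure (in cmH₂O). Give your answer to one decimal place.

Flow: 52 L/min ÷ 60 = 0.8667 L/s.
Equation of motion (constant flow): PIP = Vt/C + R·V̇ + PEEP.
PIP = 455/36.4 + 9.8×0.8667 + 6 = 12.5 + 8.494 + 6 = 26.994 cmH2O.

27.0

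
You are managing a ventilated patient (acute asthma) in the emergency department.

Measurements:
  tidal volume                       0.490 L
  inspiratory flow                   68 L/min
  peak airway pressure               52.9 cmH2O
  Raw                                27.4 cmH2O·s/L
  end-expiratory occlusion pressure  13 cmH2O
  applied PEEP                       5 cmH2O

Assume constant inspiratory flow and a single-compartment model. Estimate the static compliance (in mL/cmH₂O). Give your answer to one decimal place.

Flow: 68 L/min ÷ 60 = 1.1333 L/s.
Total PEEP = 13 cmH2O (set 5 + intrinsic 8); this is the baseline alveolar pressure.
Equation of motion (constant flow): PIP = Vt/C + R·V̇ + PEEP.
Vt/C = PIP − R·V̇ − PEEP = 52.9 − 27.4×1.1333 − 13 = 52.9 − 31.052 − 13 = 8.848 cmH2O.
C = Vt / 8.848 = 490 / 8.848 = 55.38 mL/cmH2O.

55.4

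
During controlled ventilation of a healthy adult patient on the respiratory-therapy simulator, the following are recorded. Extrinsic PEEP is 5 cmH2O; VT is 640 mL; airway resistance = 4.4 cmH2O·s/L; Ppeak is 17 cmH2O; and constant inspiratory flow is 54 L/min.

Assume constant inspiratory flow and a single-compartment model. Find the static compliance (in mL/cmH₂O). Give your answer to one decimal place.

79.6

Flow: 54 L/min ÷ 60 = 0.9 L/s.
Equation of motion (constant flow): PIP = Vt/C + R·V̇ + PEEP.
Vt/C = PIP − R·V̇ − PEEP = 17 − 4.4×0.9 − 5 = 17 − 3.96 − 5 = 8.04 cmH2O.
C = Vt / 8.04 = 640 / 8.04 = 79.602 mL/cmH2O.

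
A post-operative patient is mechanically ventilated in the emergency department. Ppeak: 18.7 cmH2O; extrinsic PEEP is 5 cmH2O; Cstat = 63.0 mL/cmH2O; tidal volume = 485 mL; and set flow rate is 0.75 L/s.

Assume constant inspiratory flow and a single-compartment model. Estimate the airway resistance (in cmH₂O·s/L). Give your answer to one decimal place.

Equation of motion (constant flow): PIP = Vt/C + R·V̇ + PEEP.
R·V̇ = PIP − Vt/C − PEEP = 18.7 − 485/63.0 − 5 = 18.7 − 7.698 − 5 = 6.002 cmH2O.
R = 6.002 / 0.75 = 8.003 cmH2O·s/L.

8.0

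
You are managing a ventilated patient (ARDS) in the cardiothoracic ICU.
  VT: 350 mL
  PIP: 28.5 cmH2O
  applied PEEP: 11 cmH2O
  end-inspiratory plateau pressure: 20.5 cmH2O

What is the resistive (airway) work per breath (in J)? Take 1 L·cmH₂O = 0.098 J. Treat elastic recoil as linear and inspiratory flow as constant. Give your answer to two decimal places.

0.27

With constant inspiratory flow the resistive pressure is constant at PIP − Pplat = 28.5 − 20.5 = 8.0 cmH2O, so resistive work = 8.0 × 0.350 = 2.8 L·cmH2O.
× 0.098 J/(L·cmH2O) → 0.2744 J.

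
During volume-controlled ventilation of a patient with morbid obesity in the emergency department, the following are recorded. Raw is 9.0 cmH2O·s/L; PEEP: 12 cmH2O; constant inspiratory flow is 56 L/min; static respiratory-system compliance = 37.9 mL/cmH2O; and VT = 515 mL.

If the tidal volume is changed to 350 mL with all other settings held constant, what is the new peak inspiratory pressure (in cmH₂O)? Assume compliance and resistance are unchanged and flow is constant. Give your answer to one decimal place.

29.6

Flow: 56 L/min ÷ 60 = 0.9333 L/s.
PIP = Vt/C + R·V̇ + PEEP (constant-flow equation of motion).
Only the elastic term changes: ΔPIP = ΔVt / C = (350 − 515) / 37.9 = -4.354 cmH2O.
Original PIP = 515/37.9 + 9.0×0.9333 + 12 = 33.988 cmH2O; new PIP = 33.988 + (-4.354) = 29.634 cmH2O.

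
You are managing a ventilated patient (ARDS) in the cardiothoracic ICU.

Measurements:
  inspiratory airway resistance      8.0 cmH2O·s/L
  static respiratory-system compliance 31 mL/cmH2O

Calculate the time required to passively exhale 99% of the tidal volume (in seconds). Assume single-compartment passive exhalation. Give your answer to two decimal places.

1.14

τ = R × C = 8.0 × 31 mL/cmH2O = 8.0 × 0.031 L/cmH2O = 0.248 s.
Exhaled fraction f = 1 − e^(−t/τ) → t = −τ·ln(1 − f) = −0.248·ln(0.01) = 1.142 s.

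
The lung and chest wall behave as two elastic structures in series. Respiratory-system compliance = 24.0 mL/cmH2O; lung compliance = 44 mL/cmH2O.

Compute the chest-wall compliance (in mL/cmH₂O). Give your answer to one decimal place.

1/Ccw = 1/Crs − 1/CL.
1/Ccw = 1/24.0 − 1/44 = 0.01894.
Ccw = 52.798 mL/cmH2O.

52.8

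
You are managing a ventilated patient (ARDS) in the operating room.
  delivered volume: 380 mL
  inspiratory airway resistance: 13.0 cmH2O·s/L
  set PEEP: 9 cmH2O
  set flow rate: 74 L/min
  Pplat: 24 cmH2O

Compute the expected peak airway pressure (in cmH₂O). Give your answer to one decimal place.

Flow: 74 L/min ÷ 60 = 1.2333 L/s.
PIP = Pplat + Raw × flow = 24 + 13.0 × 1.2333 = 24 + 16.033 = 40.033 cmH2O.

40.0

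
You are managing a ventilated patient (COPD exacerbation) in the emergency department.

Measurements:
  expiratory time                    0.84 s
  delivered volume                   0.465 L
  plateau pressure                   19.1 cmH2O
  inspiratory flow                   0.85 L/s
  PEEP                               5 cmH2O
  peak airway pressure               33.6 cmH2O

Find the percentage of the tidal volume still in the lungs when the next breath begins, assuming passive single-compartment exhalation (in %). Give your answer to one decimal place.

22.5

R = (PIP − Pplat)/V̇ = (33.6 − 19.1) / 0.85 = 14.5/0.85 = 17.059 cmH2O·s/L.
C = Vt/(Pplat − PEEP) = 465.0 / (19.1 − 5) = 465.0/14.1 = 32.979 mL/cmH2O.
τ = R × C = 17.059 × 0.03298 L/cmH2O = 0.5626 s.
Fraction remaining at end-expiration = e^(−Te/τ) = e^(−0.84/0.5626) = 0.2247 → 22.47%.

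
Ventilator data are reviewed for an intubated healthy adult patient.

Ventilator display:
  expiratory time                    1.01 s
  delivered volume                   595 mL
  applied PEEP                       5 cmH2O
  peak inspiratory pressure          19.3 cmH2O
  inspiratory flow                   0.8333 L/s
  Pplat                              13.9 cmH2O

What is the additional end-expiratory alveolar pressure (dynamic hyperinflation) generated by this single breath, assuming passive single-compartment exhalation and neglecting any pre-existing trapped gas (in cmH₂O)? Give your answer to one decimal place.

0.9

R = (PIP − Pplat)/V̇ = (19.3 − 13.9) / 0.8333 = 5.4/0.8333 = 6.48 cmH2O·s/L.
C = Vt/(Pplat − PEEP) = 595.0 / (13.9 − 5) = 595.0/8.9 = 66.854 mL/cmH2O.
τ = R × C = 6.48 × 0.06685 L/cmH2O = 0.4332 s.
Fraction remaining = e^(−Te/τ) = e^(−1.01/0.4332) = 0.09715; trapped volume = 595.0 × 0.09715 = 57.804 mL.
Additional alveolar pressure from trapping ≈ V_trapped / C = 57.804 / 66.854 = 0.8646 cmH2O.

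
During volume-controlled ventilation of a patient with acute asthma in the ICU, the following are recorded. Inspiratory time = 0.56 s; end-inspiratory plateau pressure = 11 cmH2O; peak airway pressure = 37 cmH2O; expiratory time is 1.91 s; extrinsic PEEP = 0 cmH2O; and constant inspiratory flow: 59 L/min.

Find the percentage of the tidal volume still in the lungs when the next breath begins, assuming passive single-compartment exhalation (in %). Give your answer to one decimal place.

Flow: 59 L/min ÷ 60 = 0.9833 L/s.
Vt = flow × Ti = 0.9833 L/s × 0.56 s × 1000 mL/L = 550.65 mL.
R = (PIP − Pplat)/V̇ = (37 − 11) / 0.9833 = 26.0/0.9833 = 26.442 cmH2O·s/L.
C = Vt/(Pplat − PEEP) = 550.65 / (11 − 0) = 550.65/11.0 = 50.059 mL/cmH2O.
τ = R × C = 26.442 × 0.05006 L/cmH2O = 1.324 s.
Fraction remaining at end-expiration = e^(−Te/τ) = e^(−1.91/1.324) = 0.2363 → 23.63%.

23.6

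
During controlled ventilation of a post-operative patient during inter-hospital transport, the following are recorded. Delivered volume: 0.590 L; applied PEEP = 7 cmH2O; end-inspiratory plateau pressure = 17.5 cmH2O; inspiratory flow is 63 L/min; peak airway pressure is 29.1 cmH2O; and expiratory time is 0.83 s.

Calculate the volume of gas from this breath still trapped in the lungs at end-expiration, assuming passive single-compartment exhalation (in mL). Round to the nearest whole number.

Flow: 63 L/min ÷ 60 = 1.05 L/s.
R = (PIP − Pplat)/V̇ = (29.1 − 17.5) / 1.05 = 11.6/1.05 = 11.048 cmH2O·s/L.
C = Vt/(Pplat − PEEP) = 590.0 / (17.5 − 7) = 590.0/10.5 = 56.19 mL/cmH2O.
τ = R × C = 11.048 × 0.05619 L/cmH2O = 0.6208 s.
Fraction remaining = e^(−Te/τ) = e^(−0.83/0.6208) = 0.2626.
Trapped volume = 590.0 × 0.2626 = 154.93 mL.

155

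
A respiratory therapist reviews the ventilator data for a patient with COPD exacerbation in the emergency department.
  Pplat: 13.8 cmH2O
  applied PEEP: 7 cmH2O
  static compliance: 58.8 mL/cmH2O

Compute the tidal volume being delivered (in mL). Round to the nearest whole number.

400

Vt = Cstat × (Pplat − PEEP) = 58.8 × (13.8 − 7) = 58.8 × 6.8 = 399.84 mL.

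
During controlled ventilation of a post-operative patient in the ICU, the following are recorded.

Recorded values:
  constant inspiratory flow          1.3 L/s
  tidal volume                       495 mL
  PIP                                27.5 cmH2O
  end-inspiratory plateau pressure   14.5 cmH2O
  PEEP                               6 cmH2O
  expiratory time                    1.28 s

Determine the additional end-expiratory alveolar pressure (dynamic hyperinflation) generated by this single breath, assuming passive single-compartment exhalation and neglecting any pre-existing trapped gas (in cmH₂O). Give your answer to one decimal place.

0.9

R = (PIP − Pplat)/V̇ = (27.5 − 14.5) / 1.3 = 13.0/1.3 = 10.0 cmH2O·s/L.
C = Vt/(Pplat − PEEP) = 495.0 / (14.5 − 6) = 495.0/8.5 = 58.235 mL/cmH2O.
τ = R × C = 10.0 × 0.05824 L/cmH2O = 0.5824 s.
Fraction remaining = e^(−Te/τ) = e^(−1.28/0.5824) = 0.111; trapped volume = 495.0 × 0.111 = 54.945 mL.
Additional alveolar pressure from trapping ≈ V_trapped / C = 54.945 / 58.235 = 0.9435 cmH2O.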